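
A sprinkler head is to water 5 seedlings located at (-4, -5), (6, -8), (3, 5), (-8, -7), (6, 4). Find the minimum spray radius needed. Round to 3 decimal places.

The minimum enclosing circle is determined by three boundary points: (6, -8), (-8, -7), (6, 4).
Their circumcentre is (-17/28, -2) with r² = 62449/784.
The farthest remaining point (3, 5) is at distance² 48617/784 ≤ 62449/784.
r = √(62449/784) ≈ 8.925.

8.925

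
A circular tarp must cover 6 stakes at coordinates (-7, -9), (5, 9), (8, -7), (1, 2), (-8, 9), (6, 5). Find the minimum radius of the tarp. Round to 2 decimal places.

The minimum enclosing circle is determined by three boundary points: (-7, -9), (8, -7), (-8, 9).
Their circumcentre is (-21/34, 13/34) with r² = 74425/578.
The farthest remaining point (5, 9) is at distance² 61165/578 ≤ 74425/578.
r = √(74425/578) ≈ 11.35.

11.35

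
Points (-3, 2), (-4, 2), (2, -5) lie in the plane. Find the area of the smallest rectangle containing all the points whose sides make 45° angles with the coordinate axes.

In coordinates u = x + y, v = x − y the rectangle is axis-aligned; the map (x,y)→(u,v) scales areas by 2.
u-values: -1, -2, -3; range = -1 − (-3) = 2.
v-values: -5, -6, 7; range = 7 − (-6) = 13.
Area = (2 × 13) / 2 = 13.

13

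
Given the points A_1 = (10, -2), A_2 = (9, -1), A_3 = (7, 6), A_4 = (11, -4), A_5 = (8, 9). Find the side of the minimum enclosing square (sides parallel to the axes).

The bounding box has width 4 and height 13.
An axis-aligned square enclosing the set must have side ≥ max(width, height).
So the minimum side is max(4, 13) = 13.

13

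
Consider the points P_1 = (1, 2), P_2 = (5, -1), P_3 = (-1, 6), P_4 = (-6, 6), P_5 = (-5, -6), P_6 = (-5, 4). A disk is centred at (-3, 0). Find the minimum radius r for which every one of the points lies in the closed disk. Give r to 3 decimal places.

8.062

The required radius is the distance from (-3, 0) to the farthest point.
Squared distances: 20, 65, 40, 45, 40, 20.
Maximum is 65, attained at P_2.
r = √65 ≈ 8.062.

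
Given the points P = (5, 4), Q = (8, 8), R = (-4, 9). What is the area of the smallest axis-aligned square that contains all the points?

The bounding box has width 12 and height 5.
An axis-aligned square enclosing the set must have side ≥ max(width, height).
So the minimum side is max(12, 5) = 12.
Area = 12² = 144.

144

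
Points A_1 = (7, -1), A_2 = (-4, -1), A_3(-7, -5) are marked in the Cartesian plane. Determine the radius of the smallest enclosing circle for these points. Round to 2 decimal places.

Side lengths²: A_1A_2² = 121, A_1A_3² = 212, A_2A_3² = 25.
Since A_1A_3² = 212 ≥ 121 + 25 = 146, the angle opposite A_1A_3 is not acute, so the smallest enclosing circle has A_1A_3 as diameter.
Centre = midpoint of A_1A_3 = (0, -3), r² = 212/4 = 53.
r = √53 ≈ 7.28.

7.28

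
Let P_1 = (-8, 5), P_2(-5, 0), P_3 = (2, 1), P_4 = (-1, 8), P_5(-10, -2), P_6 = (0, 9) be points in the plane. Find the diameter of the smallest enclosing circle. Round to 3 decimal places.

A smallest enclosing disk is always determined by at most three of the input points on its boundary.
The farthest pair is P_5–P_6 with squared distance 221. The circle on this segment as diameter has centre (-5, 3.5) and r² = 221/4 = 55.25.
Check P_1: distance² to centre = 11.25 ≤ 55.25, so it lies inside.
All remaining points lie in this disk, and no smaller disk contains both endpoints, so this is the minimum enclosing circle.
Diameter = 2r = 2√(55.25) ≈ 14.866.

14.866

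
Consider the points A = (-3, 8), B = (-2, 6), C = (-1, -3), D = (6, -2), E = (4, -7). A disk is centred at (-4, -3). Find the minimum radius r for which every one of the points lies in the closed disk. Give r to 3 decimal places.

The required radius is the distance from (-4, -3) to the farthest point.
Squared distances: 122, 85, 9, 101, 80.
Maximum is 122, attained at A.
r = √122 ≈ 11.045.

11.045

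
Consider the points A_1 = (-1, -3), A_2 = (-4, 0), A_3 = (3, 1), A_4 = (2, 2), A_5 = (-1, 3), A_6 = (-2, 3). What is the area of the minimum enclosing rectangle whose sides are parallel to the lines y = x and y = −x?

28

In coordinates u = x + y, v = x − y the rectangle is axis-aligned; the map (x,y)→(u,v) scales areas by 2.
u-values: -4, -4, 4, 4, 2, 1; range = 4 − (-4) = 8.
v-values: 2, -4, 2, 0, -4, -5; range = 2 − (-5) = 7.
Area = (8 × 7) / 2 = 28.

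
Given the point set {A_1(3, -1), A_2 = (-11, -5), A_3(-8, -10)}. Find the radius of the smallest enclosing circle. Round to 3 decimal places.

Side lengths²: A_1A_2² = 212, A_1A_3² = 202, A_2A_3² = 34.
Since A_1A_2² = 212 < 202 + 34 = 236, the triangle is acute, so the smallest enclosing circle is the circumcircle.
Circumcentre = (-152/41, -165/41), r² = 91001/1681.
r = √(91001/1681) ≈ 7.358.

7.358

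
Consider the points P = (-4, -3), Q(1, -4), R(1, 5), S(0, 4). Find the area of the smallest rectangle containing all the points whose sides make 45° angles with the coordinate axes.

In coordinates u = x + y, v = x − y the rectangle is axis-aligned; the map (x,y)→(u,v) scales areas by 2.
u-values: -7, -3, 6, 4; range = 6 − (-7) = 13.
v-values: -1, 5, -4, -4; range = 5 − (-4) = 9.
Area = (13 × 9) / 2 = 58.5.

58.5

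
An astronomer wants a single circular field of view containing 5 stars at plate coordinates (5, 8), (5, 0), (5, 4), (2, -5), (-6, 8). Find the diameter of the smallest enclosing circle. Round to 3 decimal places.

The minimum enclosing circle of a finite set is fixed by two of the points (as a diameter) or three (as a circumcircle).
The minimum enclosing circle is determined by three boundary points: (5, 8), (2, -5), (-6, 8).
Their circumcentre is (-0.5, 63/26) with r² = 20737/338.
The farthest remaining point (5, 0) is at distance² 12209/338 ≤ 20737/338.
Diameter = 2r = 2√(20737/338) ≈ 15.666.

15.666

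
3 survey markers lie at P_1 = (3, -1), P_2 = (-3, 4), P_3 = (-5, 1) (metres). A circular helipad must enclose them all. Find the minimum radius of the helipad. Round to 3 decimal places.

4.147

Side lengths²: P_1P_2² = 61, P_1P_3² = 68, P_2P_3² = 13.
Since P_1P_3² = 68 < 61 + 13 = 74, the triangle is acute, so the smallest enclosing circle is the circumcircle.
Circumcentre = (-25/28, 3/7), r² = 13481/784.
r = √(13481/784) ≈ 4.147.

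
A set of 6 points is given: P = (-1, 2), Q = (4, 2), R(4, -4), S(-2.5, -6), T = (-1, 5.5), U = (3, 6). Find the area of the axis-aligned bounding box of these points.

x ranges over [-2.5, 4], width 6.5.
y ranges over [-6, 6], height 12.
Area = 6.5 × 12 = 78.

78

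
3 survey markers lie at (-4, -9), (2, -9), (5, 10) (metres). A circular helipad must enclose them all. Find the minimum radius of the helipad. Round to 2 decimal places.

10.51

Call the three points A, B, C in the order given.
Side lengths²: AB² = 36, AC² = 442, BC² = 370.
Since AC² = 442 ≥ 370 + 36 = 406, the angle opposite AC is not acute, so the smallest enclosing circle has AC as diameter.
Centre = midpoint of AC = (0.5, 0.5), r² = 442/4 = 110.5.
r = √(110.5) ≈ 10.51.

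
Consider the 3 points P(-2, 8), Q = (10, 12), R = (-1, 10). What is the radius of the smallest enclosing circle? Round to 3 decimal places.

Side lengths²: PQ² = 160, PR² = 5, QR² = 125.
Since PQ² = 160 ≥ 125 + 5 = 130, the angle opposite PQ is not acute, so the smallest enclosing circle has PQ as diameter.
Centre = midpoint of PQ = (4, 10), r² = 160/4 = 40.
r = √40 ≈ 6.325.

6.325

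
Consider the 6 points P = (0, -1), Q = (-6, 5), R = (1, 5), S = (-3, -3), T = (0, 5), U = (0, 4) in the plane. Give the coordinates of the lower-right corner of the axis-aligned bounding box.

x-range [-6, 1], y-range [-3, 5].
The lower-right corner is (1, -3).

(1, -3)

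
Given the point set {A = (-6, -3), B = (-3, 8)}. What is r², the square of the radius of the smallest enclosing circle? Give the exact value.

32.5

The smallest circle enclosing two points has them as diameter endpoints.
Centre = midpoint = (-4.5, 2.5); r² = |AB|²/4 = 130/4 = 32.5.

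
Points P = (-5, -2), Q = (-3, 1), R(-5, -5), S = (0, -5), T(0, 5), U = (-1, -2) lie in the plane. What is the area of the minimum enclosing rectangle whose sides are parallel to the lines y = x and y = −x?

In coordinates u = x + y, v = x − y the rectangle is axis-aligned; the map (x,y)→(u,v) scales areas by 2.
u-values: -7, -2, -10, -5, 5, -3; range = 5 − (-10) = 15.
v-values: -3, -4, 0, 5, -5, 1; range = 5 − (-5) = 10.
Area = (15 × 10) / 2 = 75.

75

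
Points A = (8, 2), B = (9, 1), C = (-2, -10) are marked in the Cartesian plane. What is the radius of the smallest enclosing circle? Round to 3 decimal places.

Side lengths²: AB² = 2, AC² = 244, BC² = 242.
Since AC² = 244 ≥ 242 + 2 = 244, the angle opposite AC is not acute, so the smallest enclosing circle has AC as diameter.
Centre = midpoint of AC = (3, -4), r² = 244/4 = 61.
r = √61 ≈ 7.810.

7.810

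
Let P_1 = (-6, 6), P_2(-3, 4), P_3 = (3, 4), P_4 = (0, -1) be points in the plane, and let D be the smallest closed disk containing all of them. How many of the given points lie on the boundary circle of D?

The minimum enclosing circle is determined by three boundary points: P_1, P_3, P_4.
Their circumcentre is (-11/6, 3.5) with r² = 425/18.
The farthest remaining point P_2 is at distance² 29/18 ≤ 425/18.
The points at distance exactly r from the centre are P_1, P_3, P_4 — 3 points.

3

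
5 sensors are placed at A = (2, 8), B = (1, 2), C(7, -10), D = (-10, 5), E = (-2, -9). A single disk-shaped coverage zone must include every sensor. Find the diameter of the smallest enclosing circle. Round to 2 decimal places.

The farthest pair is C–D with squared distance 514. The circle on this segment as diameter has centre (-1.5, -2.5) and r² = 514/4 = 128.5.
Check A: distance² to centre = 122.5 ≤ 128.5, so it lies inside.
All remaining points lie in this disk, and no smaller disk contains both endpoints, so this is the minimum enclosing circle.
Diameter = 2r = 2√(128.5) ≈ 22.67.

22.67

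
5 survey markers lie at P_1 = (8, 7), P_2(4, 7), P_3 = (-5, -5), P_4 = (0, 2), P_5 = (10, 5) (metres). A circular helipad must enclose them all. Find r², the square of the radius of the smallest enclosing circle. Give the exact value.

81.25

The farthest pair is P_3–P_5 with squared distance 325. The circle on this segment as diameter has centre (2.5, 0) and r² = 325/4 = 81.25.
Check P_1: distance² to centre = 79.25 ≤ 81.25, so it lies inside.
All remaining points lie in this disk, and no smaller disk contains both endpoints, so this is the minimum enclosing circle.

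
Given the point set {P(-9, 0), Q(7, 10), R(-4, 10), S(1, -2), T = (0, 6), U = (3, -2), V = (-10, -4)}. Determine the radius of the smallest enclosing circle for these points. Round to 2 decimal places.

11.01

By Welzl's lemma the MEC is supported by two points (diametrically opposite) or three points (on a circumcircle).
The farthest pair is Q–V with squared distance 485. The circle on this segment as diameter has centre (-1.5, 3) and r² = 485/4 = 121.25.
Check P: distance² to centre = 65.25 ≤ 121.25, so it lies inside.
All remaining points lie in this disk, and no smaller disk contains both endpoints, so this is the minimum enclosing circle.
r = √(121.25) ≈ 11.01.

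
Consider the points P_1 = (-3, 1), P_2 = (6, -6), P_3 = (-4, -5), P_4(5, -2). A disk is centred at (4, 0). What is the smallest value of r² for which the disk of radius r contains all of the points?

The required radius is the distance from (4, 0) to the farthest point.
Squared distances: 50, 40, 89, 5.
Maximum is 89, attained at P_3.

89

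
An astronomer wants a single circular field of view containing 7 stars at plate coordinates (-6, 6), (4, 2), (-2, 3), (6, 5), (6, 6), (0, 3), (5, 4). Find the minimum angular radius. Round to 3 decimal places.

The minimum enclosing circle of a finite set is fixed by two of the points (as a diameter) or three (as a circumcircle).
The farthest pair is (-6, 6)–(6, 5) with squared distance 145. The circle on this segment as diameter has centre (0, 5.5) and r² = 145/4 = 36.25.
Check (4, 2): distance² to centre = 28.25 ≤ 36.25, so it lies inside.
All remaining points lie in this disk, and no smaller disk contains both endpoints, so this is the minimum enclosing circle.
r = √(36.25) ≈ 6.021.

6.021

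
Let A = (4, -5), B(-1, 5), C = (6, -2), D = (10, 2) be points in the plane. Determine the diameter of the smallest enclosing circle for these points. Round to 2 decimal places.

12.37

The minimum enclosing circle of a finite set is fixed by two of the points (as a diameter) or three (as a circumcircle).
The minimum enclosing circle is determined by three boundary points: A, B, D.
Their circumcentre is (147/38, 45/38) with r² = 27625/722.
The farthest remaining point C is at distance² 10601/722 ≤ 27625/722.
Diameter = 2r = 2√(27625/722) ≈ 12.37.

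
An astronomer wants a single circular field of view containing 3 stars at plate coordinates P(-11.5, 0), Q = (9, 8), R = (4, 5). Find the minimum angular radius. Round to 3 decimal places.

11.003

Side lengths²: PQ² = 484.25, PR² = 265.25, QR² = 34.
Since PQ² = 484.25 ≥ 265.25 + 34 = 299.25, the angle opposite PQ is not acute, so the smallest enclosing circle has PQ as diameter.
Centre = midpoint of PQ = (-1.25, 4), r² = 484.25/4 = 121.0625.
r = √(121.0625) ≈ 11.003.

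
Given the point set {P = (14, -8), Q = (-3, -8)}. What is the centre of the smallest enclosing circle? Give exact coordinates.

The smallest circle enclosing two points has them as diameter endpoints.
Centre = midpoint = (5.5, -8); r² = |PQ|²/4 = 289/4 = 72.25.
Centre = (5.5, -8).

(5.5, -8)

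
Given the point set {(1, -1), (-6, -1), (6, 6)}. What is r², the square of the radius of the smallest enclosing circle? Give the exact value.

48.25

Call the three points A, B, C in the order given.
Side lengths²: AB² = 49, AC² = 74, BC² = 193.
Since BC² = 193 ≥ 74 + 49 = 123, the angle opposite BC is not acute, so the smallest enclosing circle has BC as diameter.
Centre = midpoint of BC = (0, 2.5), r² = 193/4 = 48.25.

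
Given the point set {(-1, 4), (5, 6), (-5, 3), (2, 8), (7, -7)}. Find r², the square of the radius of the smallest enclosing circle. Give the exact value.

The minimum enclosing circle of a finite set is fixed by two of the points (as a diameter) or three (as a circumcircle).
The minimum enclosing circle is determined by three boundary points: (-5, 3), (2, 8), (7, -7).
Their circumcentre is (33/13, -2/13) with r² = 11285/169.
The farthest remaining point (5, 6) is at distance² 7424/169 ≤ 11285/169.

11285/169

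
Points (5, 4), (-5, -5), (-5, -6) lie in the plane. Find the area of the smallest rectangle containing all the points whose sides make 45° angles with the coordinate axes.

10

In coordinates u = x + y, v = x − y the rectangle is axis-aligned; the map (x,y)→(u,v) scales areas by 2.
u-values: 9, -10, -11; range = 9 − (-11) = 20.
v-values: 1, 0, 1; range = 1 − 0 = 1.
Area = (20 × 1) / 2 = 10.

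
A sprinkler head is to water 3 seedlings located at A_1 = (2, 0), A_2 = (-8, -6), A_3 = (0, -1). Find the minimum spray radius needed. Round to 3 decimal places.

5.831

Side lengths²: A_1A_2² = 136, A_1A_3² = 5, A_2A_3² = 89.
Since A_1A_2² = 136 ≥ 89 + 5 = 94, the angle opposite A_1A_2 is not acute, so the smallest enclosing circle has A_1A_2 as diameter.
Centre = midpoint of A_1A_2 = (-3, -3), r² = 136/4 = 34.
r = √34 ≈ 5.831.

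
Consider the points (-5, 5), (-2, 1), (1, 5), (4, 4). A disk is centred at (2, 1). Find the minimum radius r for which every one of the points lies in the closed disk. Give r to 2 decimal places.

The required radius is the distance from (2, 1) to the farthest point.
Squared distances: 65, 16, 17, 13.
Maximum is 65, attained at (-5, 5).
r = √65 ≈ 8.06.

8.06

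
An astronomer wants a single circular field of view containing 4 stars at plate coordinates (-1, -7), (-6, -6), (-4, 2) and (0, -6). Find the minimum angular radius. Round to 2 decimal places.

4.75

By Welzl's lemma the MEC is supported by two points (diametrically opposite) or three points (on a circumcircle).
The minimum enclosing circle is determined by three boundary points: (-1, -7), (-6, -6), (-4, 2).
Their circumcentre is (-19/7, -18/7) with r² = 1105/49.
The farthest remaining point (0, -6) is at distance² 937/49 ≤ 1105/49.
r = √(1105/49) ≈ 4.75.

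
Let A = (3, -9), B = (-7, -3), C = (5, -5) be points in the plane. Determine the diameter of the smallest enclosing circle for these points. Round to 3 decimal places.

Side lengths²: AB² = 136, AC² = 20, BC² = 148.
Since BC² = 148 < 136 + 20 = 156, the triangle is acute, so the smallest enclosing circle is the circumcircle.
Circumcentre = (-14/13, -58/13), r² = 6290/169.
Diameter = 2r = 2√(6290/169) ≈ 12.201.

12.201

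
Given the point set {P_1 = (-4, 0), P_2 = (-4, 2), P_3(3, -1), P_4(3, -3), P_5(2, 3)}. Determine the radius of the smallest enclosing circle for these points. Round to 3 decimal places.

The minimum enclosing circle of a finite set is fixed by two of the points (as a diameter) or three (as a circumcircle).
The farthest pair is P_2–P_4 with squared distance 74. The circle on this segment as diameter has centre (-0.5, -0.5) and r² = 74/4 = 18.5.
Check P_1: distance² to centre = 12.5 ≤ 18.5, so it lies inside.
All remaining points lie in this disk, and no smaller disk contains both endpoints, so this is the minimum enclosing circle.
r = √(18.5) ≈ 4.301.

4.301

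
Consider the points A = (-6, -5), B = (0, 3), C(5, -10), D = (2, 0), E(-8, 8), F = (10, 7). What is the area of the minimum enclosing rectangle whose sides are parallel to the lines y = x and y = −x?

434

In coordinates u = x + y, v = x − y the rectangle is axis-aligned; the map (x,y)→(u,v) scales areas by 2.
u-values: -11, 3, -5, 2, 0, 17; range = 17 − (-11) = 28.
v-values: -1, -3, 15, 2, -16, 3; range = 15 − (-16) = 31.
Area = (28 × 31) / 2 = 434.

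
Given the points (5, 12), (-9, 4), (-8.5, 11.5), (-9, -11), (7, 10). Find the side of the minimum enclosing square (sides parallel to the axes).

23

The bounding box has width 16 and height 23.
An axis-aligned square enclosing the set must have side ≥ max(width, height).
So the minimum side is max(16, 23) = 23.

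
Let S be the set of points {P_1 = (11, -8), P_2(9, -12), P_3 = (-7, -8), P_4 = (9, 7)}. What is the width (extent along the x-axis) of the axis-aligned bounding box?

max x = 11, min x = -7, so width = 18.

18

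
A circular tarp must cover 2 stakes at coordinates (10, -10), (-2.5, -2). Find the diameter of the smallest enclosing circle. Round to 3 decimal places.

The smallest circle enclosing two points has them as diameter endpoints.
Centre = midpoint = (3.75, -6); r² = |(10, -10)−(-2.5, -2)|²/4 = 220.25/4 = 55.0625.
Diameter = 2r = 2√(55.0625) ≈ 14.841.

14.841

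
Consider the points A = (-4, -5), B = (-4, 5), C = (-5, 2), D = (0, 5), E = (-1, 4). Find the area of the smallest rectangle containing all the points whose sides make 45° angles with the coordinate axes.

70

In coordinates u = x + y, v = x − y the rectangle is axis-aligned; the map (x,y)→(u,v) scales areas by 2.
u-values: -9, 1, -3, 5, 3; range = 5 − (-9) = 14.
v-values: 1, -9, -7, -5, -5; range = 1 − (-9) = 10.
Area = (14 × 10) / 2 = 70.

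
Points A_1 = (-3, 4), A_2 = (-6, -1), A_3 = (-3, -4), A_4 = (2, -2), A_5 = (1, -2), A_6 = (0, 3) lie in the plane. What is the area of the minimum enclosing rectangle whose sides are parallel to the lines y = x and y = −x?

55

In coordinates u = x + y, v = x − y the rectangle is axis-aligned; the map (x,y)→(u,v) scales areas by 2.
u-values: 1, -7, -7, 0, -1, 3; range = 3 − (-7) = 10.
v-values: -7, -5, 1, 4, 3, -3; range = 4 − (-7) = 11.
Area = (10 × 11) / 2 = 55.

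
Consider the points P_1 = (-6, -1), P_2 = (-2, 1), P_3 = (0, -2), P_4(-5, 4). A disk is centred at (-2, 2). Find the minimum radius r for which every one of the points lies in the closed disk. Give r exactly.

5

The required radius is the distance from (-2, 2) to the farthest point.
Squared distances: 25, 1, 20, 13.
Maximum is 25, attained at P_1.
r = √25 = 5.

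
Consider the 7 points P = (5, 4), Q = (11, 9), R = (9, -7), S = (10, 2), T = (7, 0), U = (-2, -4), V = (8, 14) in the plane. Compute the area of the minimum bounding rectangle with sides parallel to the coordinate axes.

273

x ranges over [-2, 11], width 13.
y ranges over [-7, 14], height 21.
Area = 13 × 21 = 273.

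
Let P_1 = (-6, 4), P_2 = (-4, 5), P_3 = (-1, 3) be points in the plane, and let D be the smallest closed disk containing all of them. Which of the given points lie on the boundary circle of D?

Side lengths²: P_1P_2² = 5, P_1P_3² = 26, P_2P_3² = 13.
Since P_1P_3² = 26 ≥ 13 + 5 = 18, the angle opposite P_1P_3 is not acute, so the smallest enclosing circle has P_1P_3 as diameter.
Centre = midpoint of P_1P_3 = (-3.5, 3.5), r² = 26/4 = 6.5.
The points at distance exactly r from the centre are P_1, P_3 — 2 points.

P_1, P_3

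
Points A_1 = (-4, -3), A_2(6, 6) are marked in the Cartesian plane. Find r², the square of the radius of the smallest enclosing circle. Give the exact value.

45.25

The smallest circle enclosing two points has them as diameter endpoints.
Centre = midpoint = (1, 1.5); r² = |A_1A_2|²/4 = 181/4 = 45.25.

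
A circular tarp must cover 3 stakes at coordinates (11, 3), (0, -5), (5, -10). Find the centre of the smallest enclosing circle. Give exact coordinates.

(265/38, -115/38)

Call the three points A, B, C in the order given.
Side lengths²: AB² = 185, AC² = 205, BC² = 50.
Since AC² = 205 < 185 + 50 = 235, the triangle is acute, so the smallest enclosing circle is the circumcircle.
Circumcentre = (265/38, -115/38), r² = 37925/722.
Centre = (265/38, -115/38).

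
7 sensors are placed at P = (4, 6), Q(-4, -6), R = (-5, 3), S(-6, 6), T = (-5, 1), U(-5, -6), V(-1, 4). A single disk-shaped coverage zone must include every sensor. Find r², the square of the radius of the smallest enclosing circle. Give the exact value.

The minimum enclosing circle of a finite set is fixed by two of the points (as a diameter) or three (as a circumcircle).
The minimum enclosing circle is determined by three boundary points: P, S, U.
Their circumcentre is (-1, 0.375) with r² = 56.640625.
The farthest remaining point Q is at distance² 49.640625 ≤ 56.640625.

56.640625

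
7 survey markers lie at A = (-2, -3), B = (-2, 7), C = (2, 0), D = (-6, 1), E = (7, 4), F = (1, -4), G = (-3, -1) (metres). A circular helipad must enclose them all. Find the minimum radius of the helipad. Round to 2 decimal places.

6.67

A smallest enclosing disk is always determined by at most three of the input points on its boundary.
The farthest pair is D–E with squared distance 178. The circle on this segment as diameter has centre (0.5, 2.5) and r² = 178/4 = 44.5.
Check A: distance² to centre = 36.5 ≤ 44.5, so it lies inside.
All remaining points lie in this disk, and no smaller disk contains both endpoints, so this is the minimum enclosing circle.
r = √(44.5) ≈ 6.67.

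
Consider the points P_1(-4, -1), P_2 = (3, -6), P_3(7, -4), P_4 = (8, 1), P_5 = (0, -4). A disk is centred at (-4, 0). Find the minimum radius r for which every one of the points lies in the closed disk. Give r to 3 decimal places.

12.042

The required radius is the distance from (-4, 0) to the farthest point.
Squared distances: 1, 85, 137, 145, 32.
Maximum is 145, attained at P_4.
r = √145 ≈ 12.042.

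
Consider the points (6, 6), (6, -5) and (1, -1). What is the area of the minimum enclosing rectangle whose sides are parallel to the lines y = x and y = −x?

66

In coordinates u = x + y, v = x − y the rectangle is axis-aligned; the map (x,y)→(u,v) scales areas by 2.
u-values: 12, 1, 0; range = 12 − 0 = 12.
v-values: 0, 11, 2; range = 11 − 0 = 11.
Area = (12 × 11) / 2 = 66.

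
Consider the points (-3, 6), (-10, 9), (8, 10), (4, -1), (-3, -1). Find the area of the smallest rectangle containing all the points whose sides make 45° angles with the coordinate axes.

264

In coordinates u = x + y, v = x − y the rectangle is axis-aligned; the map (x,y)→(u,v) scales areas by 2.
u-values: 3, -1, 18, 3, -4; range = 18 − (-4) = 22.
v-values: -9, -19, -2, 5, -2; range = 5 − (-19) = 24.
Area = (22 × 24) / 2 = 264.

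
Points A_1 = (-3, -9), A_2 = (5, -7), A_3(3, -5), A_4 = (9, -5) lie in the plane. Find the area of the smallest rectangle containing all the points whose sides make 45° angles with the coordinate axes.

In coordinates u = x + y, v = x − y the rectangle is axis-aligned; the map (x,y)→(u,v) scales areas by 2.
u-values: -12, -2, -2, 4; range = 4 − (-12) = 16.
v-values: 6, 12, 8, 14; range = 14 − 6 = 8.
Area = (16 × 8) / 2 = 64.

64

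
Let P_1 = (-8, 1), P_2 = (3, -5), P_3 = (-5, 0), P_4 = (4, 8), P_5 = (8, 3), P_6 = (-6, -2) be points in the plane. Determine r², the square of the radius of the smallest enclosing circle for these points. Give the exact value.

65

By Welzl's lemma the MEC is supported by two points (diametrically opposite) or three points (on a circumcircle).
The farthest pair is P_1–P_5 with squared distance 260. The circle on this segment as diameter has centre (0, 2) and r² = 260/4 = 65.
Check P_2: distance² to centre = 58 ≤ 65, so it lies inside.
All remaining points lie in this disk, and no smaller disk contains both endpoints, so this is the minimum enclosing circle.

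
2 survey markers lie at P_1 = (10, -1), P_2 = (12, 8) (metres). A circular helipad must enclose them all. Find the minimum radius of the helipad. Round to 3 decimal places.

The smallest circle enclosing two points has them as diameter endpoints.
Centre = midpoint = (11, 3.5); r² = |P_1P_2|²/4 = 85/4 = 21.25.
r = √(21.25) ≈ 4.610.

4.610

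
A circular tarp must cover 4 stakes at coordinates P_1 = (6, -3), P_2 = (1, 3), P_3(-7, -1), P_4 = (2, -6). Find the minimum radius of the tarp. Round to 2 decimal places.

A smallest enclosing disk is always determined by at most three of the input points on its boundary.
The farthest pair is P_1–P_3 with squared distance 173. The circle on this segment as diameter has centre (-0.5, -2) and r² = 173/4 = 43.25.
Check P_2: distance² to centre = 27.25 ≤ 43.25, so it lies inside.
All remaining points lie in this disk, and no smaller disk contains both endpoints, so this is the minimum enclosing circle.
r = √(43.25) ≈ 6.58.

6.58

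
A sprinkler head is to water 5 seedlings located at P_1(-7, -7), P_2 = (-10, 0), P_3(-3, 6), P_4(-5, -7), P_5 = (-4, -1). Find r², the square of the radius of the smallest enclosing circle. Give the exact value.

46.25

The farthest pair is P_1–P_3 with squared distance 185. The circle on this segment as diameter has centre (-5, -0.5) and r² = 185/4 = 46.25.
Check P_2: distance² to centre = 25.25 ≤ 46.25, so it lies inside.
All remaining points lie in this disk, and no smaller disk contains both endpoints, so this is the minimum enclosing circle.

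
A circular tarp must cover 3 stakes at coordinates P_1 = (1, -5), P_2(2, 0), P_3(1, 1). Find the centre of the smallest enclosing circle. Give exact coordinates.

(1, -2)

Side lengths²: P_1P_2² = 26, P_1P_3² = 36, P_2P_3² = 2.
Since P_1P_3² = 36 ≥ 26 + 2 = 28, the angle opposite P_1P_3 is not acute, so the smallest enclosing circle has P_1P_3 as diameter.
Centre = midpoint of P_1P_3 = (1, -2), r² = 36/4 = 9.
Centre = (1, -2).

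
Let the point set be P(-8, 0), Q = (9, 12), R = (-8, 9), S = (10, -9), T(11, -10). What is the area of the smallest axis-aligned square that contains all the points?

484

The bounding box has width 19 and height 22.
An axis-aligned square enclosing the set must have side ≥ max(width, height).
So the minimum side is max(19, 22) = 22.
Area = 22² = 484.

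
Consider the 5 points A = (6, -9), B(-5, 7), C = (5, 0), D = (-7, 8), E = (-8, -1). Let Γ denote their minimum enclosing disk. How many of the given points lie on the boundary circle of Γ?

By Welzl's lemma the MEC is supported by two points (diametrically opposite) or three points (on a circumcircle).
The farthest pair is A–D with squared distance 458. The circle on this segment as diameter has centre (-0.5, -0.5) and r² = 458/4 = 114.5.
Check B: distance² to centre = 76.5 ≤ 114.5, so it lies inside.
All remaining points lie in this disk, and no smaller disk contains both endpoints, so this is the minimum enclosing circle.
The points at distance exactly r from the centre are A, D — 2 points.

2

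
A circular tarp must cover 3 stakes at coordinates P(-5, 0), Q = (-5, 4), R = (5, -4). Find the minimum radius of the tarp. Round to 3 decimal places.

Side lengths²: PQ² = 16, PR² = 116, QR² = 164.
Since QR² = 164 ≥ 116 + 16 = 132, the angle opposite QR is not acute, so the smallest enclosing circle has QR as diameter.
Centre = midpoint of QR = (0, 0), r² = 164/4 = 41.
r = √41 ≈ 6.403.

6.403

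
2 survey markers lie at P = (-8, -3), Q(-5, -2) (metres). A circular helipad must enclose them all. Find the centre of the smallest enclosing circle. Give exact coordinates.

(-6.5, -2.5)

The smallest circle enclosing two points has them as diameter endpoints.
Centre = midpoint = (-6.5, -2.5); r² = |PQ|²/4 = 10/4 = 2.5.
Centre = (-6.5, -2.5).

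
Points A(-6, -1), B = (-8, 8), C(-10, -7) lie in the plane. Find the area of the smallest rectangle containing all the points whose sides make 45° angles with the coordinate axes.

In coordinates u = x + y, v = x − y the rectangle is axis-aligned; the map (x,y)→(u,v) scales areas by 2.
u-values: -7, 0, -17; range = 0 − (-17) = 17.
v-values: -5, -16, -3; range = -3 − (-16) = 13.
Area = (17 × 13) / 2 = 110.5.

110.5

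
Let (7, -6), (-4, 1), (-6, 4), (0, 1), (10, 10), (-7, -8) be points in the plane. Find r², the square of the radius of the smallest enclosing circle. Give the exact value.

A smallest enclosing disk is always determined by at most three of the input points on its boundary.
The farthest pair is (10, 10)–(-7, -8) with squared distance 613. The circle on this segment as diameter has centre (1.5, 1) and r² = 613/4 = 153.25.
Check (7, -6): distance² to centre = 79.25 ≤ 153.25, so it lies inside.
All remaining points lie in this disk, and no smaller disk contains both endpoints, so this is the minimum enclosing circle.

153.25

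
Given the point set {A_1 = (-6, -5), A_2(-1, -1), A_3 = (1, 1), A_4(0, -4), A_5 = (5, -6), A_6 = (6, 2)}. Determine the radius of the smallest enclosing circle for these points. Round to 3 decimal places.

6.946

By Welzl's lemma the MEC is supported by two points (diametrically opposite) or three points (on a circumcircle).
The farthest pair is A_1–A_6 with squared distance 193. The circle on this segment as diameter has centre (0, -1.5) and r² = 193/4 = 48.25.
Check A_2: distance² to centre = 1.25 ≤ 48.25, so it lies inside.
All remaining points lie in this disk, and no smaller disk contains both endpoints, so this is the minimum enclosing circle.
r = √(48.25) ≈ 6.946.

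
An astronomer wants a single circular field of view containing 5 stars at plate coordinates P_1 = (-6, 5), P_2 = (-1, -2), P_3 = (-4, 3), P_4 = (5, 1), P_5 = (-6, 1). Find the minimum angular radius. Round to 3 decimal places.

A smallest enclosing disk is always determined by at most three of the input points on its boundary.
The farthest pair is P_1–P_4 with squared distance 137. The circle on this segment as diameter has centre (-0.5, 3) and r² = 137/4 = 34.25.
Check P_2: distance² to centre = 25.25 ≤ 34.25, so it lies inside.
All remaining points lie in this disk, and no smaller disk contains both endpoints, so this is the minimum enclosing circle.
r = √(34.25) ≈ 5.852.

5.852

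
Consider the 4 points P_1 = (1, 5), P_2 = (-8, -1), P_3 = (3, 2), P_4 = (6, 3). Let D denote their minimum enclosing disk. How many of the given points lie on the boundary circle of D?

2

By Welzl's lemma the MEC is supported by two points (diametrically opposite) or three points (on a circumcircle).
The farthest pair is P_2–P_4 with squared distance 212. The circle on this segment as diameter has centre (-1, 1) and r² = 212/4 = 53.
Check P_1: distance² to centre = 20 ≤ 53, so it lies inside.
All remaining points lie in this disk, and no smaller disk contains both endpoints, so this is the minimum enclosing circle.
The points at distance exactly r from the centre are P_2, P_4 — 2 points.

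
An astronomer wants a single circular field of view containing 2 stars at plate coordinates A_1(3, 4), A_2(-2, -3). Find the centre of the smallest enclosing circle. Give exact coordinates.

The smallest circle enclosing two points has them as diameter endpoints.
Centre = midpoint = (0.5, 0.5); r² = |A_1A_2|²/4 = 74/4 = 18.5.
Centre = (0.5, 0.5).

(0.5, 0.5)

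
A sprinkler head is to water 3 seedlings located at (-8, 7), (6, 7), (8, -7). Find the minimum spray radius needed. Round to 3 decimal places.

10.630

Call the three points A, B, C in the order given.
Side lengths²: AB² = 196, AC² = 452, BC² = 200.
Since AC² = 452 ≥ 200 + 196 = 396, the angle opposite AC is not acute, so the smallest enclosing circle has AC as diameter.
Centre = midpoint of AC = (0, 0), r² = 452/4 = 113.
r = √113 ≈ 10.630.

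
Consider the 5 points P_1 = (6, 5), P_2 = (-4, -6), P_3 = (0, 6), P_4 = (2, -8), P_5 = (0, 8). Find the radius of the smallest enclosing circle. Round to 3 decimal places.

8.062

The minimum enclosing circle of a finite set is fixed by two of the points (as a diameter) or three (as a circumcircle).
The farthest pair is P_4–P_5 with squared distance 260. The circle on this segment as diameter has centre (1, 0) and r² = 260/4 = 65.
Check P_1: distance² to centre = 50 ≤ 65, so it lies inside.
All remaining points lie in this disk, and no smaller disk contains both endpoints, so this is the minimum enclosing circle.
r = √65 ≈ 8.062.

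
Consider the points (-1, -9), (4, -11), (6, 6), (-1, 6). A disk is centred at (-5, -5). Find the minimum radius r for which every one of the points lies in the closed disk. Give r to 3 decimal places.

15.556

The required radius is the distance from (-5, -5) to the farthest point.
Squared distances: 32, 117, 242, 137.
Maximum is 242, attained at (6, 6).
r = √242 ≈ 15.556.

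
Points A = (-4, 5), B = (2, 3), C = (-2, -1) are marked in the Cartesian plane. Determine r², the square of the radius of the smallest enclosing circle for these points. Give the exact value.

Side lengths²: AB² = 40, AC² = 40, BC² = 32.
Since AC² = 40 < 40 + 32 = 72, the triangle is acute, so the smallest enclosing circle is the circumcircle.
Circumcentre = (-1.5, 2.5), r² = 12.5.

12.5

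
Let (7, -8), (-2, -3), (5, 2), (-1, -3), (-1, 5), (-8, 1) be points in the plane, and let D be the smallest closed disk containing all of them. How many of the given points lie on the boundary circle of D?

2

The farthest pair is (7, -8)–(-8, 1) with squared distance 306. The circle on this segment as diameter has centre (-0.5, -3.5) and r² = 306/4 = 76.5.
Check (-2, -3): distance² to centre = 2.5 ≤ 76.5, so it lies inside.
All remaining points lie in this disk, and no smaller disk contains both endpoints, so this is the minimum enclosing circle.
The points at distance exactly r from the centre are (7, -8), (-8, 1) — 2 points.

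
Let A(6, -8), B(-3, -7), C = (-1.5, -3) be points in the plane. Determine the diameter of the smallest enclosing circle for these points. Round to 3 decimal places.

Side lengths²: AB² = 82, AC² = 81.25, BC² = 18.25.
Since AB² = 82 < 81.25 + 18.25 = 99.5, the triangle is acute, so the smallest enclosing circle is the circumcircle.
Circumcentre = (97/60, -6.45), r² = 38909/1800.
Diameter = 2r = 2√(38909/1800) ≈ 9.299.

9.299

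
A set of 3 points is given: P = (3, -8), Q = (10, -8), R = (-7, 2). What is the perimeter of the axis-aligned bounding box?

54

Width = max x − min x = 10 − (-7) = 17.
Height = max y − min y = 2 − (-8) = 10.
Perimeter = 2(17 + 10) = 54.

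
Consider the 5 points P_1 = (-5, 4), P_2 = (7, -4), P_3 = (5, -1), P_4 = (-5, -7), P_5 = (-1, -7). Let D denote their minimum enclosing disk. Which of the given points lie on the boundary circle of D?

P_1, P_2, P_4

By Welzl's lemma the MEC is supported by two points (diametrically opposite) or three points (on a circumcircle).
The minimum enclosing circle is determined by three boundary points: P_1, P_2, P_4.
Their circumcentre is (0, -1.5) with r² = 55.25.
The farthest remaining point P_5 is at distance² 31.25 ≤ 55.25.
The points at distance exactly r from the centre are P_1, P_2, P_4 — 3 points.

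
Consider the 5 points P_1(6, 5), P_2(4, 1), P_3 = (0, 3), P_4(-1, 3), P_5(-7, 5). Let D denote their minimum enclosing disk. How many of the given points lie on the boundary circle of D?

2

The farthest pair is P_1–P_5 with squared distance 169. The circle on this segment as diameter has centre (-0.5, 5) and r² = 169/4 = 42.25.
Check P_2: distance² to centre = 36.25 ≤ 42.25, so it lies inside.
All remaining points lie in this disk, and no smaller disk contains both endpoints, so this is the minimum enclosing circle.
The points at distance exactly r from the centre are P_1, P_5 — 2 points.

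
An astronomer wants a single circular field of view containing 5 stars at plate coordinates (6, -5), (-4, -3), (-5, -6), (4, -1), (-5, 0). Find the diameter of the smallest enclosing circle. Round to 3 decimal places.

12.133

The minimum enclosing circle is determined by three boundary points: (6, -5), (-5, -6), (-5, 0).
Their circumcentre is (3/11, -3) with r² = 4453/121.
The farthest remaining point (-4, -3) is at distance² 2209/121 ≤ 4453/121.
Diameter = 2r = 2√(4453/121) ≈ 12.133.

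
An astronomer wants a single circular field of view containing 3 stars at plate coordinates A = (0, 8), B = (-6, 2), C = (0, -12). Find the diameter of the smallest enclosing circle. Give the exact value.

20

Side lengths²: AB² = 72, AC² = 400, BC² = 232.
Since AC² = 400 ≥ 232 + 72 = 304, the angle opposite AC is not acute, so the smallest enclosing circle has AC as diameter.
Centre = midpoint of AC = (0, -2), r² = 400/4 = 100.
Diameter = 2r = 2√100 = 20.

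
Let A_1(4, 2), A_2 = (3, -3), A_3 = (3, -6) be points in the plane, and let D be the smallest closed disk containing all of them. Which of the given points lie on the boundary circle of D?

Side lengths²: A_1A_2² = 26, A_1A_3² = 65, A_2A_3² = 9.
Since A_1A_3² = 65 ≥ 26 + 9 = 35, the angle opposite A_1A_3 is not acute, so the smallest enclosing circle has A_1A_3 as diameter.
Centre = midpoint of A_1A_3 = (3.5, -2), r² = 65/4 = 16.25.
The points at distance exactly r from the centre are A_1, A_3 — 2 points.

A_1, A_3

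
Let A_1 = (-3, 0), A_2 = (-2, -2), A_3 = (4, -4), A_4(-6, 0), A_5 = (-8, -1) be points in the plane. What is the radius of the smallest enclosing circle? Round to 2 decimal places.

6.18

The minimum enclosing circle of a finite set is fixed by two of the points (as a diameter) or three (as a circumcircle).
The farthest pair is A_3–A_5 with squared distance 153. The circle on this segment as diameter has centre (-2, -2.5) and r² = 153/4 = 38.25.
Check A_1: distance² to centre = 7.25 ≤ 38.25, so it lies inside.
All remaining points lie in this disk, and no smaller disk contains both endpoints, so this is the minimum enclosing circle.
r = √(38.25) ≈ 6.18.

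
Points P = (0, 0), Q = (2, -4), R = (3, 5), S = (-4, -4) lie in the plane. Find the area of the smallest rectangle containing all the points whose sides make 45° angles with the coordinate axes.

64

In coordinates u = x + y, v = x − y the rectangle is axis-aligned; the map (x,y)→(u,v) scales areas by 2.
u-values: 0, -2, 8, -8; range = 8 − (-8) = 16.
v-values: 0, 6, -2, 0; range = 6 − (-2) = 8.
Area = (16 × 8) / 2 = 64.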